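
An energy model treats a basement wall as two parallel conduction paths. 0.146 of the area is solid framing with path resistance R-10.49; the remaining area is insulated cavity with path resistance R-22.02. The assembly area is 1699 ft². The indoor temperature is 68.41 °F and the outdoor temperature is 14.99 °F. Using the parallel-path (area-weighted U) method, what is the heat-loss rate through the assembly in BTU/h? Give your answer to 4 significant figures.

U_eff = 0.854/22.02 + 0.146/10.49 = 0.038783 + 0.013918 = 0.052701
R_eff = 1/U_eff = 18.975 ft²·°F·h/BTU
Q = 1699 × (68.41 − 14.99) / 18.975 = 4783.2 BTU/h

4783 BTU/h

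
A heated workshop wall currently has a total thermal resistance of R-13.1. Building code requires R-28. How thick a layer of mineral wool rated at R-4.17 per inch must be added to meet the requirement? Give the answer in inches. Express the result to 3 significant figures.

ΔR = 28 − 13.1 = 14.9 ft²·°F·h/BTU
L = ΔR / (R/in) = 14.9/4.17 = 3.573 in

3.57 in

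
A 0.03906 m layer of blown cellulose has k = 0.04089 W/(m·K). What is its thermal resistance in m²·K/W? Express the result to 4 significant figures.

R = L/k = 0.03906/0.04089 = 0.95525 m²·K/W

0.9552 m²·K/W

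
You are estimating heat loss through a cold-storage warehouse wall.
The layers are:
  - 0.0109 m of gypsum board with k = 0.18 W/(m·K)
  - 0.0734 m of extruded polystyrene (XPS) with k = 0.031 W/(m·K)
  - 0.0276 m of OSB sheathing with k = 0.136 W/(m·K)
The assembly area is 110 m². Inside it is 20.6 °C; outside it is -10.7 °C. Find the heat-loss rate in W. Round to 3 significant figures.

1310 W

0.0109/0.18 = 0.06056
0.0734/0.031 = 2.368
0.0276/0.136 = 0.2029
R_total = 0.06056 + 2.368 + 0.2029 = 2.631 m²·K/W
Q = A·ΔT/R = 110 × (20.6 − (-10.7)) / 2.631 = 1309 W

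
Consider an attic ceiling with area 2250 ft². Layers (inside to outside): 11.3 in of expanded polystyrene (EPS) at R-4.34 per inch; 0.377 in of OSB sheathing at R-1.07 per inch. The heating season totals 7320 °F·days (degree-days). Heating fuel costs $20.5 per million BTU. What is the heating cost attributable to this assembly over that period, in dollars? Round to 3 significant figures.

11.3 × 4.34 = 49.04
0.377 × 1.07 = 0.4034
R_total = 49.04 + 0.4034 = 49.45 ft²·°F·h/BTU
E = A × HDD × 24 / R = 2250 × 7320 × 24 / 49.45 = 7994000 BTU
Cost = 7994000/10⁶ × 20.5 = $163.9

164 dollars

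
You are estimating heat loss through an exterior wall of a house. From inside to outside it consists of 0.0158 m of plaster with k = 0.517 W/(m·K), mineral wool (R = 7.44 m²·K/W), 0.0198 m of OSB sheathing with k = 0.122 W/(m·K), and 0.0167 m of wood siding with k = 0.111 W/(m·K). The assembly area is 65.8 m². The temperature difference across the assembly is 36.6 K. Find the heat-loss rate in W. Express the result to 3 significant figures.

309 W

0.0158/0.517 = 0.03056
0.0198/0.122 = 0.1623
0.0167/0.111 = 0.1505
R_total = 0.03056 + 7.44 + 0.1623 + 0.1505 = 7.783 m²·K/W
Q = A·ΔT/R = 65.8 × 36.6 / 7.783 = 309.4 W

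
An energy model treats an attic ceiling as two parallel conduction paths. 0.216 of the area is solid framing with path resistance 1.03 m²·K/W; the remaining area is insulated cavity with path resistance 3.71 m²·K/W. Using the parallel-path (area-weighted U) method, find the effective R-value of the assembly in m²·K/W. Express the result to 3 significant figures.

2.38 m²·K/W

U_eff = 0.784/3.71 + 0.216/1.03 = 0.2113 + 0.2097 = 0.421
R_eff = 1/U_eff = 2.375 m²·K/W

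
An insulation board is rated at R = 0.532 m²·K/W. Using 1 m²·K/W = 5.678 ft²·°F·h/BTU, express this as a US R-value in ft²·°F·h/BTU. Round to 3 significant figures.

3.02 ft²·°F·h/BTU

R_US = 0.532 × 5.678 = 3.021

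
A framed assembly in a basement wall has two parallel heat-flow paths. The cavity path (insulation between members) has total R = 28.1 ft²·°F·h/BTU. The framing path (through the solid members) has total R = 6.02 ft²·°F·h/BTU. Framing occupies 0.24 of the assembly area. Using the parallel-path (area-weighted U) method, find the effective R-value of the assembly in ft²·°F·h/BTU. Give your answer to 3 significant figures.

14.9 ft²·°F·h/BTU

U_eff = 0.76/28.1 + 0.24/6.02 = 0.02705 + 0.03987 = 0.06691
R_eff = 1/U_eff = 14.94 ft²·°F·h/BTU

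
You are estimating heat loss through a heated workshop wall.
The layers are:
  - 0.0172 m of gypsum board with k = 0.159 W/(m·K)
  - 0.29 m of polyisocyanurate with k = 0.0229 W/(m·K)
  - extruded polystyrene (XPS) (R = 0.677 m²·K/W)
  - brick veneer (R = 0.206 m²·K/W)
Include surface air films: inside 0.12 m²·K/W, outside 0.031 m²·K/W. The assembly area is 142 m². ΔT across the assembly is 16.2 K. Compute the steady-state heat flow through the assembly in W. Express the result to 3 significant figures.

167 W

0.0172/0.159 = 0.1082
0.29/0.0229 = 12.66
R_total = 0.12 + 0.1082 + 12.66 + 0.677 + 0.206 + 0.031 = 13.81 m²·K/W
Q = A·ΔT/R = 142 × 16.2 / 13.81 = 166.6 W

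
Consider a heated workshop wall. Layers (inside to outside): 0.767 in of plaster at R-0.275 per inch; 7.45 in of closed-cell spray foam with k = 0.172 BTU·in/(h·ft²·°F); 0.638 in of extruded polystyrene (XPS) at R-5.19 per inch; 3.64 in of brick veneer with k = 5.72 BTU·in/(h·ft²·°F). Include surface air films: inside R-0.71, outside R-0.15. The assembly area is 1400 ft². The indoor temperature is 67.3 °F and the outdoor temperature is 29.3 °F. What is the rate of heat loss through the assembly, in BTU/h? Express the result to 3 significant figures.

1100 BTU/h

0.767 × 0.275 = 0.2109
7.45/0.172 = 43.31
0.638 × 5.19 = 3.311
3.64/5.72 = 0.6364
R_total = 0.71 + 0.2109 + 43.31 + 3.311 + 0.6364 + 0.15 = 48.33 ft²·°F·h/BTU
Q = A·ΔT/R = 1400 × (67.3 − 29.3) / 48.33 = 1101 BTU/h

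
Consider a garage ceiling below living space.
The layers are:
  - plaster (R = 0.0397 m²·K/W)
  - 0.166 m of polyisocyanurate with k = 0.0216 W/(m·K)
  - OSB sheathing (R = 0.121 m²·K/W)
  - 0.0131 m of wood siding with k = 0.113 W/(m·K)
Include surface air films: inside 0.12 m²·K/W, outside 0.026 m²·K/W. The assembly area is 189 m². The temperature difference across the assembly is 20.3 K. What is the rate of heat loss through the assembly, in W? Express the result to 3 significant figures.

0.166/0.0216 = 7.685
0.0131/0.113 = 0.1159
R_total = 0.12 + 0.0397 + 7.685 + 0.121 + 0.1159 + 0.026 = 8.108 m²·K/W
Q = A·ΔT/R = 189 × 20.3 / 8.108 = 473.2 W

473 W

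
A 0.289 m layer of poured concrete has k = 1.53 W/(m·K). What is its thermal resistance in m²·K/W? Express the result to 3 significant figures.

R = L/k = 0.289/1.53 = 0.1889 m²·K/W

0.189 m²·K/W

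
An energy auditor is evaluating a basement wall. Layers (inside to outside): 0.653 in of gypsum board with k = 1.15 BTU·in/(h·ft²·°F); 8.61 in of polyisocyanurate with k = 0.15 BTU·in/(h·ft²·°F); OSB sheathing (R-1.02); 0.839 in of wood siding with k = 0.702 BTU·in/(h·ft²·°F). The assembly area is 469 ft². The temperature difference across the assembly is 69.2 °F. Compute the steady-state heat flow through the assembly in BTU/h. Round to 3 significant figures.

539 BTU/h

0.653/1.15 = 0.5678
8.61/0.15 = 57.4
0.839/0.702 = 1.195
R_total = 0.5678 + 57.4 + 1.02 + 1.195 = 60.18 ft²·°F·h/BTU
Q = A·ΔT/R = 469 × 69.2 / 60.18 = 539.3 BTU/h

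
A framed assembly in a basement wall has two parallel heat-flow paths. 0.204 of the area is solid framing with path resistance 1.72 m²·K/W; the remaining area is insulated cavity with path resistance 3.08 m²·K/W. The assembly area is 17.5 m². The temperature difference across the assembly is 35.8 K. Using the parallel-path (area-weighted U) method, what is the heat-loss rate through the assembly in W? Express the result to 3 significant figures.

236 W

U_eff = 0.796/3.08 + 0.204/1.72 = 0.2584 + 0.1186 = 0.377
R_eff = 1/U_eff = 2.652 m²·K/W
Q = 17.5 × 35.8 / 2.652 = 236.2 W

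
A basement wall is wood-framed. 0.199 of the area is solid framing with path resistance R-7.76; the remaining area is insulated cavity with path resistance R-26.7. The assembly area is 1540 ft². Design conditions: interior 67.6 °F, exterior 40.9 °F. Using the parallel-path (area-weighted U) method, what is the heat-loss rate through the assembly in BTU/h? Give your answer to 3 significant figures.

U_eff = 0.801/26.7 + 0.199/7.76 = 0.03 + 0.02564 = 0.05564
R_eff = 1/U_eff = 17.97 ft²·°F·h/BTU
Q = 1540 × (67.6 − 40.9) / 17.97 = 2288 BTU/h

2290 BTU/h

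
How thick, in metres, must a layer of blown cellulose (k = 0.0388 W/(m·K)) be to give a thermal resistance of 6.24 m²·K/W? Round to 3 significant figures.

L = R·k = 6.24 × 0.0388 = 0.2421 m

0.242 m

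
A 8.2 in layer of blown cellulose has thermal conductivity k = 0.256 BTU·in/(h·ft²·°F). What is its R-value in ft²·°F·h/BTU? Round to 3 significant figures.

R = L/k = 8.2/0.256 = 32.03 ft²·°F·h/BTU

32.0 ft²·°F·h/BTU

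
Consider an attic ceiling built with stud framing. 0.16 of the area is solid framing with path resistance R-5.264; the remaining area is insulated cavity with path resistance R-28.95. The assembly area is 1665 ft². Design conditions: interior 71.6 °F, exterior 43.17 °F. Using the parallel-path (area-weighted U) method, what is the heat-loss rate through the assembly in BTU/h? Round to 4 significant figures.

2812 BTU/h

U_eff = 0.84/28.95 + 0.16/5.264 = 0.029016 + 0.030395 = 0.059411
R_eff = 1/U_eff = 16.832 ft²·°F·h/BTU
Q = 1665 × (71.6 − 43.17) / 16.832 = 2812.3 BTU/h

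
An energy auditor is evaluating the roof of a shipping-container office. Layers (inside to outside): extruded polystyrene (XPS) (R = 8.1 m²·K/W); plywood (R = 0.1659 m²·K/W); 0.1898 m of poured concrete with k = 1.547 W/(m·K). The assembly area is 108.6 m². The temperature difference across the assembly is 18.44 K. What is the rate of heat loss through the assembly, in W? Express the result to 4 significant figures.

238.7 W

0.1898/1.547 = 0.12269
R_total = 8.1 + 0.1659 + 0.12269 = 8.3886 m²·K/W
Q = A·ΔT/R = 108.6 × 18.44 / 8.3886 = 238.73 W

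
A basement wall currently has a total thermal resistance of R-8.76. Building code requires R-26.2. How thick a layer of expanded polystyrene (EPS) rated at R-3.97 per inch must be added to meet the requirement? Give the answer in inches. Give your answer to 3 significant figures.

4.39 in

ΔR = 26.2 − 8.76 = 17.44 ft²·°F·h/BTU
L = ΔR / (R/in) = 17.44/3.97 = 4.393 in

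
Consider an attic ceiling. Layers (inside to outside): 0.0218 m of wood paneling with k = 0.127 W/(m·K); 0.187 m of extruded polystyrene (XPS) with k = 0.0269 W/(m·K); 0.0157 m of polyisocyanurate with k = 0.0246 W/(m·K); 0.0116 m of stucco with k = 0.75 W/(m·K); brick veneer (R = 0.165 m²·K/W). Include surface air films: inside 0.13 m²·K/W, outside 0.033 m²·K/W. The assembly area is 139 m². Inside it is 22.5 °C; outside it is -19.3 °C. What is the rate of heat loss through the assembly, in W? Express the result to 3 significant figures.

0.0218/0.127 = 0.1717
0.187/0.0269 = 6.952
0.0157/0.0246 = 0.6382
0.0116/0.75 = 0.01547
R_total = 0.13 + 0.1717 + 6.952 + 0.6382 + 0.01547 + 0.165 + 0.033 = 8.105 m²·K/W
Q = A·ΔT/R = 139 × (22.5 − (-19.3)) / 8.105 = 716.9 W

717 W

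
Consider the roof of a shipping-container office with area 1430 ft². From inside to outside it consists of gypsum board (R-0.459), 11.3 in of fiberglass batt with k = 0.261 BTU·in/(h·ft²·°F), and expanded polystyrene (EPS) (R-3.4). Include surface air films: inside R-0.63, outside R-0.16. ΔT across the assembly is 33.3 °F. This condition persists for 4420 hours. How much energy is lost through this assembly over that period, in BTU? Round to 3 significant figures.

11.3/0.261 = 43.3
R_total = 0.63 + 0.459 + 43.3 + 3.4 + 0.16 = 47.94 ft²·°F·h/BTU
Q = 1430 × 33.3 / 47.94 = 993.2 BTU/h
E = 993.2 × 4420 = 4390000 BTU

4390000 BTU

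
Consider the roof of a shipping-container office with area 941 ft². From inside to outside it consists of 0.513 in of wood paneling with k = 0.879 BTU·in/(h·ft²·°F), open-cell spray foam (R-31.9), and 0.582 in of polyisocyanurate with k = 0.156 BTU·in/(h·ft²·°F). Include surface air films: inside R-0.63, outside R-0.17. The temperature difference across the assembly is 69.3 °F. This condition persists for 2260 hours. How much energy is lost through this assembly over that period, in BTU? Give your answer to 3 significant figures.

0.513/0.879 = 0.5836
0.582/0.156 = 3.731
R_total = 0.63 + 0.5836 + 31.9 + 3.731 + 0.17 = 37.01 ft²·°F·h/BTU
Q = 941 × 69.3 / 37.01 = 1762 BTU/h
E = 1762 × 2260 = 3982000 BTU

3980000 BTU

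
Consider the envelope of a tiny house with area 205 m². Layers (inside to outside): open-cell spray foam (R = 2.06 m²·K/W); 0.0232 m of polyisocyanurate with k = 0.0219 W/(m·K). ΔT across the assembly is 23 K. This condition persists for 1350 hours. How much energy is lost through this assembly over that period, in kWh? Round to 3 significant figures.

2040 kWh

0.0232/0.0219 = 1.059
R_total = 2.06 + 1.059 = 3.119 m²·K/W
Q = 205 × 23 / 3.119 = 1512 W
E = 1512 W × 1350 h / 1000 = 2041 kWh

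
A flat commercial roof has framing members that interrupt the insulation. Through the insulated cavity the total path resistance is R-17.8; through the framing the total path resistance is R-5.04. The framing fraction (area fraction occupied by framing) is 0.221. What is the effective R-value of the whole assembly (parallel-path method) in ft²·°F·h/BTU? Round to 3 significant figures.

U_eff = 0.779/17.8 + 0.221/5.04 = 0.04376 + 0.04385 = 0.08761
R_eff = 1/U_eff = 11.41 ft²·°F·h/BTU

11.4 ft²·°F·h/BTU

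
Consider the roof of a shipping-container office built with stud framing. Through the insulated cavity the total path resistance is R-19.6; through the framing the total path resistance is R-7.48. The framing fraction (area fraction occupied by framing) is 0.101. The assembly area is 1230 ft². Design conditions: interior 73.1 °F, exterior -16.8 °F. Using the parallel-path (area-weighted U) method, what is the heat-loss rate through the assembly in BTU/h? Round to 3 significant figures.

U_eff = 0.899/19.6 + 0.101/7.48 = 0.04587 + 0.0135 = 0.05937
R_eff = 1/U_eff = 16.84 ft²·°F·h/BTU
Q = 1230 × (73.1 − (-16.8)) / 16.84 = 6565 BTU/h

6560 BTU/h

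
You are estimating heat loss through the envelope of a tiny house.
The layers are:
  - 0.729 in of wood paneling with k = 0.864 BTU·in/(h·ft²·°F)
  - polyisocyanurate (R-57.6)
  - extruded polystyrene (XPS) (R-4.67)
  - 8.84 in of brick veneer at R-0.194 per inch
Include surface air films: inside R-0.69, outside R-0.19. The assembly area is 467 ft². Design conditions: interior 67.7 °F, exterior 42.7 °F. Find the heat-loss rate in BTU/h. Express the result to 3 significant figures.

178 BTU/h

0.729/0.864 = 0.8438
8.84 × 0.194 = 1.715
R_total = 0.69 + 0.8438 + 57.6 + 4.67 + 1.715 + 0.19 = 65.71 ft²·°F·h/BTU
Q = A·ΔT/R = 467 × (67.7 − 42.7) / 65.71 = 177.7 BTU/h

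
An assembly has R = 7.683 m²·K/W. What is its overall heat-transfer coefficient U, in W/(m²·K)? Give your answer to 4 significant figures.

U = 1/R = 1/7.683 = 0.13016

0.1302 W/(m²·K)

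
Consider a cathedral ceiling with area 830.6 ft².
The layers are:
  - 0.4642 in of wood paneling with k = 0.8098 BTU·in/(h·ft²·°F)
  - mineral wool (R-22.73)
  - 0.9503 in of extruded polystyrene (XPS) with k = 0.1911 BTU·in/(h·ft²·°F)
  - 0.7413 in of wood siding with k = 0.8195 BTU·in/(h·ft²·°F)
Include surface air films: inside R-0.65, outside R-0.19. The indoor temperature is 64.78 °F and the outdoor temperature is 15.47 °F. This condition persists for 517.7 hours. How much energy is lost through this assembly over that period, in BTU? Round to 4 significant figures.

706300 BTU

0.4642/0.8098 = 0.57323
0.9503/0.1911 = 4.9728
0.7413/0.8195 = 0.90458
R_total = 0.65 + 0.57323 + 22.73 + 4.9728 + 0.90458 + 0.19 = 30.021 ft²·°F·h/BTU
Q = 830.6 × (64.78 − 15.47) / 30.021 = 1364.3 BTU/h
E = 1364.3 × 517.7 = 706290 BTU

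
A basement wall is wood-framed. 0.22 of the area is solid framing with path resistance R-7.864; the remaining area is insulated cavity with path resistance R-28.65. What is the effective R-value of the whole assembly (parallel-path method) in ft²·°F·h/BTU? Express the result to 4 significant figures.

18.12 ft²·°F·h/BTU

U_eff = 0.78/28.65 + 0.22/7.864 = 0.027225 + 0.027976 = 0.055201
R_eff = 1/U_eff = 18.116 ft²·°F·h/BTU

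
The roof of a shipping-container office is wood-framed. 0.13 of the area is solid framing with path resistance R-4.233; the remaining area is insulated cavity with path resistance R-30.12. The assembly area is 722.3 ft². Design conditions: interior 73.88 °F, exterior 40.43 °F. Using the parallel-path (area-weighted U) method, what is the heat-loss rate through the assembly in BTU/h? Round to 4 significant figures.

1440 BTU/h

U_eff = 0.87/30.12 + 0.13/4.233 = 0.028884 + 0.030711 = 0.059596
R_eff = 1/U_eff = 16.78 ft²·°F·h/BTU
Q = 722.3 × (73.88 − 40.43) / 16.78 = 1439.9 BTU/h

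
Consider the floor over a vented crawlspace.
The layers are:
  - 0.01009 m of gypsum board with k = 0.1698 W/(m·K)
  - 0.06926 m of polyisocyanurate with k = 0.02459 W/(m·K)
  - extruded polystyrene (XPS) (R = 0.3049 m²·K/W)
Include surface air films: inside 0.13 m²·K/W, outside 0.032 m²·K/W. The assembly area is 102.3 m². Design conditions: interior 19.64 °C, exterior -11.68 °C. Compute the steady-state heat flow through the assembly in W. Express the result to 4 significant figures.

958.5 W

0.01009/0.1698 = 0.059423
0.06926/0.02459 = 2.8166
R_total = 0.13 + 0.059423 + 2.8166 + 0.3049 + 0.032 = 3.3429 m²·K/W
Q = A·ΔT/R = 102.3 × (19.64 − (-11.68)) / 3.3429 = 958.46 W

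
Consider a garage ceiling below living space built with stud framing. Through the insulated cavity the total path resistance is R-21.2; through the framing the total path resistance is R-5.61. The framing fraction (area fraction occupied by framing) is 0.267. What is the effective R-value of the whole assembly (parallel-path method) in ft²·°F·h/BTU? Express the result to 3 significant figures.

U_eff = 0.733/21.2 + 0.267/5.61 = 0.03458 + 0.04759 = 0.08217
R_eff = 1/U_eff = 12.17 ft²·°F·h/BTU

12.2 ft²·°F·h/BTU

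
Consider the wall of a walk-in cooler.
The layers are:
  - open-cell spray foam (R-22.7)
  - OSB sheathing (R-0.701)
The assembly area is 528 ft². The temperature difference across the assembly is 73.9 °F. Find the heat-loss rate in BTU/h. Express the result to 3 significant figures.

R_total = 22.7 + 0.701 = 23.4 ft²·°F·h/BTU
Q = A·ΔT/R = 528 × 73.9 / 23.4 = 1667 BTU/h

1670 BTU/h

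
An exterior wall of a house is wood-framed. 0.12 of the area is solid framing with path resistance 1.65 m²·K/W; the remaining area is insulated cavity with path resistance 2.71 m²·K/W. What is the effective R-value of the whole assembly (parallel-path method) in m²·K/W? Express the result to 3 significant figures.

U_eff = 0.88/2.71 + 0.12/1.65 = 0.3247 + 0.07273 = 0.3975
R_eff = 1/U_eff = 2.516 m²·K/W

2.52 m²·K/W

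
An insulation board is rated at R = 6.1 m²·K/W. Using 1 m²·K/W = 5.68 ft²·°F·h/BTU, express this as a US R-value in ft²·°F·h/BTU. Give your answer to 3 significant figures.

R_US = 6.1 × 5.68 = 34.65

34.6 ft²·°F·h/BTU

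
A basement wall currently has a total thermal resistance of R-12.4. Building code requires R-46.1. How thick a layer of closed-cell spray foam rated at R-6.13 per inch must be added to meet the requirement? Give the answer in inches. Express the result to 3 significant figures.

5.50 in

ΔR = 46.1 − 12.4 = 33.7 ft²·°F·h/BTU
L = ΔR / (R/in) = 33.7/6.13 = 5.498 in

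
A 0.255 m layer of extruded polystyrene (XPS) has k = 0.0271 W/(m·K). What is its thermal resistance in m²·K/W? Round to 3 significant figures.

R = L/k = 0.255/0.0271 = 9.41 m²·K/W

9.41 m²·K/W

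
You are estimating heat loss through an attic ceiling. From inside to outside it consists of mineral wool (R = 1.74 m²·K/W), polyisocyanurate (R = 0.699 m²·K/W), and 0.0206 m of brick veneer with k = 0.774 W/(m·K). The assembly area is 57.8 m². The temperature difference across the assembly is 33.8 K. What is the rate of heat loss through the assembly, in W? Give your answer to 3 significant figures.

792 W

0.0206/0.774 = 0.02661
R_total = 1.74 + 0.699 + 0.02661 = 2.466 m²·K/W
Q = A·ΔT/R = 57.8 × 33.8 / 2.466 = 792.4 W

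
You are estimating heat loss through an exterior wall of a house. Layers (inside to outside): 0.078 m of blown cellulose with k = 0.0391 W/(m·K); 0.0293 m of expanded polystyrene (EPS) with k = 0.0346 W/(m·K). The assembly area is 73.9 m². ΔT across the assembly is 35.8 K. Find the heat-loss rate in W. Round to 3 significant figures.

931 W

0.078/0.0391 = 1.995
0.0293/0.0346 = 0.8468
R_total = 1.995 + 0.8468 = 2.842 m²·K/W
Q = A·ΔT/R = 73.9 × 35.8 / 2.842 = 931 W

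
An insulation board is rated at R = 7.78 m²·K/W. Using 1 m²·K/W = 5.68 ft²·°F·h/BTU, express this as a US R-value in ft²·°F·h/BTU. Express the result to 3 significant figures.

R_US = 7.78 × 5.68 = 44.19

44.2 ft²·°F·h/BTU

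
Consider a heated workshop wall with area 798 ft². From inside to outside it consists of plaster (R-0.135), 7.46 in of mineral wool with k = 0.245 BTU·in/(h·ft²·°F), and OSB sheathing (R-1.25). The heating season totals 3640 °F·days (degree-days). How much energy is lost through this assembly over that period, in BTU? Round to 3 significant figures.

7.46/0.245 = 30.45
R_total = 0.135 + 30.45 + 1.25 = 31.83 ft²·°F·h/BTU
E = A × HDD × 24 / R = 798 × 3640 × 24 / 31.83 = 2190000 BTU

2190000 BTU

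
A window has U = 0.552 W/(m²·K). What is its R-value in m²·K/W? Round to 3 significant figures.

1.81 m²·K/W

R = 1/U = 1/0.552 = 1.812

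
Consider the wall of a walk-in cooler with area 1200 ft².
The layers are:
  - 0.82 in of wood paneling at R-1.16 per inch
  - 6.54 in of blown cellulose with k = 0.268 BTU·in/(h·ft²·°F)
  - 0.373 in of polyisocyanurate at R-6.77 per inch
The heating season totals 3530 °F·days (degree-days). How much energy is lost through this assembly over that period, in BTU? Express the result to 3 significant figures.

0.82 × 1.16 = 0.9512
6.54/0.268 = 24.4
0.373 × 6.77 = 2.525
R_total = 0.9512 + 24.4 + 2.525 = 27.88 ft²·°F·h/BTU
E = A × HDD × 24 / R = 1200 × 3530 × 24 / 27.88 = 3647000 BTU

3650000 BTU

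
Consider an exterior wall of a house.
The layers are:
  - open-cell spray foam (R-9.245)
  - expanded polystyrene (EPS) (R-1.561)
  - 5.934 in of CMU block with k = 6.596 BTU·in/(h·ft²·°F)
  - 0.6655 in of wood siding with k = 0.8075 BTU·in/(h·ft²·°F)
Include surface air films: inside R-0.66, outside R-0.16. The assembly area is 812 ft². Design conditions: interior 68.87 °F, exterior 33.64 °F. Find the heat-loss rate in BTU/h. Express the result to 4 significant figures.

5.934/6.596 = 0.89964
0.6655/0.8075 = 0.82415
R_total = 0.66 + 9.245 + 1.561 + 0.89964 + 0.82415 + 0.16 = 13.35 ft²·°F·h/BTU
Q = A·ΔT/R = 812 × (68.87 − 33.64) / 13.35 = 2142.9 BTU/h

2143 BTU/h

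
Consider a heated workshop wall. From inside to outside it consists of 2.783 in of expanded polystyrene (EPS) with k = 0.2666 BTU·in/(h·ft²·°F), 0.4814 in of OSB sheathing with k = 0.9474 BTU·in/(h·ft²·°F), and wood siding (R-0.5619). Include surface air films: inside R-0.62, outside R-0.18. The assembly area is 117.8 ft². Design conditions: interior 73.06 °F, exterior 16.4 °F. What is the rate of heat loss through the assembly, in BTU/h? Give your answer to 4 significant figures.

542.3 BTU/h

2.783/0.2666 = 10.439
0.4814/0.9474 = 0.50813
R_total = 0.62 + 10.439 + 0.50813 + 0.5619 + 0.18 = 12.309 ft²·°F·h/BTU
Q = A·ΔT/R = 117.8 × (73.06 − 16.4) / 12.309 = 542.25 BTU/h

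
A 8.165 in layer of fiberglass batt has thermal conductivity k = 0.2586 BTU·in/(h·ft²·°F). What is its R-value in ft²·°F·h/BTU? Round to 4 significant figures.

R = L/k = 8.165/0.2586 = 31.574 ft²·°F·h/BTU

31.57 ft²·°F·h/BTU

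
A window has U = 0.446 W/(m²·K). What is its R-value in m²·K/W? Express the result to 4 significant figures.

2.242 m²·K/W

R = 1/U = 1/0.446 = 2.2422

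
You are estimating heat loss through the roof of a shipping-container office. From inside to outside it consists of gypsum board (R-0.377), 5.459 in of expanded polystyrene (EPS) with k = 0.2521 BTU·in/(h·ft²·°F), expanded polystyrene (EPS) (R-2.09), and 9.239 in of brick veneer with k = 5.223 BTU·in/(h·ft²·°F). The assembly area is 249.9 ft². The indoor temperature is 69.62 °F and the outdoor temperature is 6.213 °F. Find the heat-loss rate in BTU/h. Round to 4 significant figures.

612.0 BTU/h

5.459/0.2521 = 21.654
9.239/5.223 = 1.7689
R_total = 0.377 + 21.654 + 2.09 + 1.7689 = 25.89 ft²·°F·h/BTU
Q = A·ΔT/R = 249.9 × (69.62 − 6.213) / 25.89 = 612.03 BTU/h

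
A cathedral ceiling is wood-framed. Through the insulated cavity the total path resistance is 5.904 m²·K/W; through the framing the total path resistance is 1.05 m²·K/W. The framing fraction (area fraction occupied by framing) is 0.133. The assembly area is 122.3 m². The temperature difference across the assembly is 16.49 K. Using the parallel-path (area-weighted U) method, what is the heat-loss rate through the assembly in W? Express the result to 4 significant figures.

U_eff = 0.867/5.904 + 0.133/1.05 = 0.14685 + 0.12667 = 0.27352
R_eff = 1/U_eff = 3.6561 m²·K/W
Q = 122.3 × 16.49 / 3.6561 = 551.61 W

551.6 W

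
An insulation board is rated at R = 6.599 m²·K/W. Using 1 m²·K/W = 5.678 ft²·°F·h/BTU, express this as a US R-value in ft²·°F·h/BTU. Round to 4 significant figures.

R_US = 6.599 × 5.678 = 37.469

37.47 ft²·°F·h/BTU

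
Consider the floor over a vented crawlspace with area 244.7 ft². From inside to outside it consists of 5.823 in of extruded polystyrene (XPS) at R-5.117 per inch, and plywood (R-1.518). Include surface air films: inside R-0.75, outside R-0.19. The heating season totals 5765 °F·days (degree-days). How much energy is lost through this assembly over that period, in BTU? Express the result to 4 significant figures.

1050000 BTU

5.823 × 5.117 = 29.796
R_total = 0.75 + 29.796 + 1.518 + 0.19 = 32.254 ft²·°F·h/BTU
E = A × HDD × 24 / R = 244.7 × 5765 × 24 / 32.254 = 1049700 BTU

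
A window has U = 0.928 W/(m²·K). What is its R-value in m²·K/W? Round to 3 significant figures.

1.08 m²·K/W

R = 1/U = 1/0.928 = 1.078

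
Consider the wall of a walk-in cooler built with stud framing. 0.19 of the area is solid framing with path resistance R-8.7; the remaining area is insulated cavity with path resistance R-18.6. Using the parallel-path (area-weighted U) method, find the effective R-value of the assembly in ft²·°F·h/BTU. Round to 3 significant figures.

U_eff = 0.81/18.6 + 0.19/8.7 = 0.04355 + 0.02184 = 0.06539
R_eff = 1/U_eff = 15.29 ft²·°F·h/BTU

15.3 ft²·°F·h/BTU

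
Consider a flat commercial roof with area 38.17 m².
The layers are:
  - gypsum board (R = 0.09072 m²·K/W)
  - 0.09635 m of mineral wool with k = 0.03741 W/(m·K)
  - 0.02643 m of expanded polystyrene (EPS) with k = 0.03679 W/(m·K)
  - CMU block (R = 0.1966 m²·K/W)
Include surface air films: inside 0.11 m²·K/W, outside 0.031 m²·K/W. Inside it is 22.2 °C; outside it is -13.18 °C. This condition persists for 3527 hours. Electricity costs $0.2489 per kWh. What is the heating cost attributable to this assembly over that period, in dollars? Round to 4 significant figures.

318.5 dollars

0.09635/0.03741 = 2.5755
0.02643/0.03679 = 0.7184
R_total = 0.11 + 0.09072 + 2.5755 + 0.7184 + 0.1966 + 0.031 = 3.7222 m²·K/W
Q = 38.17 × (22.2 − (-13.18)) / 3.7222 = 362.81 W
E = 362.81 W × 3527 h / 1000 = 1279.6 kWh
Cost = 1279.6 × 0.2489 = $318.5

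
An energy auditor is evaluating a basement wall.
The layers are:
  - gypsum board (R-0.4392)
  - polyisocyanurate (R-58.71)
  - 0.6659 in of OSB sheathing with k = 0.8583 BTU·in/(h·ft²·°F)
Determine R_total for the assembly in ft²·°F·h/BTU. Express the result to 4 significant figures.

0.6659/0.8583 = 0.77584
R_total = 0.4392 + 58.71 + 0.77584 = 59.925 ft²·°F·h/BTU

59.93 ft²·°F·h/BTU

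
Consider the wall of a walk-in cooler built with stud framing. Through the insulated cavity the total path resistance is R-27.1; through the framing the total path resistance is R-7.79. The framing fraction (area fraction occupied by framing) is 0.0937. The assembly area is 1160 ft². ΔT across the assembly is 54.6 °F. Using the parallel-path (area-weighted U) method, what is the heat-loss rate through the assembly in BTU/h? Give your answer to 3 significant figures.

U_eff = 0.9063/27.1 + 0.0937/7.79 = 0.03344 + 0.01203 = 0.04547
R_eff = 1/U_eff = 21.99 ft²·°F·h/BTU
Q = 1160 × 54.6 / 21.99 = 2880 BTU/h

2880 BTU/h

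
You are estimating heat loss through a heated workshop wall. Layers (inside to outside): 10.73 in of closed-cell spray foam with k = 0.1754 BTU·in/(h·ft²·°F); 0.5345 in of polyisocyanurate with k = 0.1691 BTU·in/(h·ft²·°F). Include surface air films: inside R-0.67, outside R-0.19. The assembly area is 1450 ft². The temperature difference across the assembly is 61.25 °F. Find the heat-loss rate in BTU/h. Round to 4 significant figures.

1362 BTU/h

10.73/0.1754 = 61.174
0.5345/0.1691 = 3.1609
R_total = 0.67 + 61.174 + 3.1609 + 0.19 = 65.195 ft²·°F·h/BTU
Q = A·ΔT/R = 1450 × 61.25 / 65.195 = 1362.3 BTU/h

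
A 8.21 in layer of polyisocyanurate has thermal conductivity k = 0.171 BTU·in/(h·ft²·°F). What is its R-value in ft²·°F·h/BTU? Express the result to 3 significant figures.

48.0 ft²·°F·h/BTU

R = L/k = 8.21/0.171 = 48.01 ft²·°F·h/BTU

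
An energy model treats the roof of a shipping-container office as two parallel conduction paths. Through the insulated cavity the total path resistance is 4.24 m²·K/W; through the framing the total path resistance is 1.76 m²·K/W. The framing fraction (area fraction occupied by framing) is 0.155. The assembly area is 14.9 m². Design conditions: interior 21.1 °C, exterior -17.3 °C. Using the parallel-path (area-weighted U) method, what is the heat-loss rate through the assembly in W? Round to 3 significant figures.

164 W

U_eff = 0.845/4.24 + 0.155/1.76 = 0.1993 + 0.08807 = 0.2874
R_eff = 1/U_eff = 3.48 m²·K/W
Q = 14.9 × (21.1 − (-17.3)) / 3.48 = 164.4 W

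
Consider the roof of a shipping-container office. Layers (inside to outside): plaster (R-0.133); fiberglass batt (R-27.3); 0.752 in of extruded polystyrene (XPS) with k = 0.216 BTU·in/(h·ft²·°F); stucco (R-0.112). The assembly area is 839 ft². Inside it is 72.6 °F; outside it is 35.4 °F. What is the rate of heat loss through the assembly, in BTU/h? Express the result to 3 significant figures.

0.752/0.216 = 3.481
R_total = 0.133 + 27.3 + 3.481 + 0.112 = 31.03 ft²·°F·h/BTU
Q = A·ΔT/R = 839 × (72.6 − 35.4) / 31.03 = 1006 BTU/h

1010 BTU/h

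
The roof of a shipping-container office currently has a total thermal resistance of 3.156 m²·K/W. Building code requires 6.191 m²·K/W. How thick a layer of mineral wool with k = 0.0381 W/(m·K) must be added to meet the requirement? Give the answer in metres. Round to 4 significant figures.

0.1156 m

ΔR = 6.191 − 3.156 = 3.035 m²·K/W
L = ΔR × k = 3.035 × 0.0381 = 0.11563 m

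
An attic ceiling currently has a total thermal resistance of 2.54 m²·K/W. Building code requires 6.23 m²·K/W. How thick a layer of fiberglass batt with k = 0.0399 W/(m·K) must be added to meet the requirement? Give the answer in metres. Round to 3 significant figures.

ΔR = 6.23 − 2.54 = 3.69 m²·K/W
L = ΔR × k = 3.69 × 0.0399 = 0.1472 m

0.147 m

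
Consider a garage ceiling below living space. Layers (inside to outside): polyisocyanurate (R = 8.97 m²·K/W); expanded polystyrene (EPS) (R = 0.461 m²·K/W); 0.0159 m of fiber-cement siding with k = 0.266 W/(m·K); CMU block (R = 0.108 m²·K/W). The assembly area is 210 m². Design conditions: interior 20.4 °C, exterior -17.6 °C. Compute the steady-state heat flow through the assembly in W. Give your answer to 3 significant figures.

831 W

0.0159/0.266 = 0.05977
R_total = 8.97 + 0.461 + 0.05977 + 0.108 = 9.599 m²·K/W
Q = A·ΔT/R = 210 × (20.4 − (-17.6)) / 9.599 = 831.4 W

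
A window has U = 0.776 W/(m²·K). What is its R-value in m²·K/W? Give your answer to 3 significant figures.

1.29 m²·K/W

R = 1/U = 1/0.776 = 1.289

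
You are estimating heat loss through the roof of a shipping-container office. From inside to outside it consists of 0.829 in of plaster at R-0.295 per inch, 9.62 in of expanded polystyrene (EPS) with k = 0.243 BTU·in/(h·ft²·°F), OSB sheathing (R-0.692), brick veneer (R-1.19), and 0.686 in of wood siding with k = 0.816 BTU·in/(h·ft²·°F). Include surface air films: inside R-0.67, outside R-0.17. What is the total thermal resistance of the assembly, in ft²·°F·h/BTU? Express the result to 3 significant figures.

43.4 ft²·°F·h/BTU

0.829 × 0.295 = 0.2446
9.62/0.243 = 39.59
0.686/0.816 = 0.8407
R_total = 0.67 + 0.2446 + 39.59 + 0.692 + 1.19 + 0.8407 + 0.17 = 43.4 ft²·°F·h/BTU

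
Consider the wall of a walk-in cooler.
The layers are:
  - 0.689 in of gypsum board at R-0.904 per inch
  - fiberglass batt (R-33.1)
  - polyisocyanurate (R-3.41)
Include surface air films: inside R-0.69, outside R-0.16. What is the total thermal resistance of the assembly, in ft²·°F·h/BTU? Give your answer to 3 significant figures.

0.689 × 0.904 = 0.6229
R_total = 0.69 + 0.6229 + 33.1 + 3.41 + 0.16 = 37.98 ft²·°F·h/BTU

38.0 ft²·°F·h/BTU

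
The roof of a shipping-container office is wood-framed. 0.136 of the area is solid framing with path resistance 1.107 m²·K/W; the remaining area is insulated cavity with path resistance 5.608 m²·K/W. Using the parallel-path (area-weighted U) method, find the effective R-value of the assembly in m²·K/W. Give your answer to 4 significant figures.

3.611 m²·K/W

U_eff = 0.864/5.608 + 0.136/1.107 = 0.15407 + 0.12285 = 0.27692
R_eff = 1/U_eff = 3.6111 m²·K/W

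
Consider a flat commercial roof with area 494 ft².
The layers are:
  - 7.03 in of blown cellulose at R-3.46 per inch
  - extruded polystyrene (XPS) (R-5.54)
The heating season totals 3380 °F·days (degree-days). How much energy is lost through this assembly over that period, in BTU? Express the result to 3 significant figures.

7.03 × 3.46 = 24.32
R_total = 24.32 + 5.54 = 29.86 ft²·°F·h/BTU
E = A × HDD × 24 / R = 494 × 3380 × 24 / 29.86 = 1342000 BTU

1340000 BTU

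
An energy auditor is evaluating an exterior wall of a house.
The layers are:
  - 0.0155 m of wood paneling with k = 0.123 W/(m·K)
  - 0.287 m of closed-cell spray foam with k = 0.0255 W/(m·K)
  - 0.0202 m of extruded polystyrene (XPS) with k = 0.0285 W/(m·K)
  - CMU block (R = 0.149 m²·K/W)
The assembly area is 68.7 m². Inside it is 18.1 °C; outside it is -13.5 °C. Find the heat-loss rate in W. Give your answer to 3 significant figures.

177 W

0.0155/0.123 = 0.126
0.287/0.0255 = 11.25
0.0202/0.0285 = 0.7088
R_total = 0.126 + 11.25 + 0.7088 + 0.149 = 12.24 m²·K/W
Q = A·ΔT/R = 68.7 × (18.1 − (-13.5)) / 12.24 = 177.4 W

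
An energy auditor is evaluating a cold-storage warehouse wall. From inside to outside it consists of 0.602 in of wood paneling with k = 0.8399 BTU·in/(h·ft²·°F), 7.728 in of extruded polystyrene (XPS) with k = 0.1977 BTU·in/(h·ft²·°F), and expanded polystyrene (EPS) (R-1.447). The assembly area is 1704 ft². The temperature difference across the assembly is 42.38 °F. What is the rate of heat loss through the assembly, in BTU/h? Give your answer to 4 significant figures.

0.602/0.8399 = 0.71675
7.728/0.1977 = 39.09
R_total = 0.71675 + 39.09 + 1.447 = 41.253 ft²·°F·h/BTU
Q = A·ΔT/R = 1704 × 42.38 / 41.253 = 1750.5 BTU/h

1751 BTU/h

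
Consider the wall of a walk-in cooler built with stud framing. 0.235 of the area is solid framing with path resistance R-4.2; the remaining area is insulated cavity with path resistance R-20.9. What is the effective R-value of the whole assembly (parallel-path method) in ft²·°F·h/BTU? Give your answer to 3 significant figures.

U_eff = 0.765/20.9 + 0.235/4.2 = 0.0366 + 0.05595 = 0.09256
R_eff = 1/U_eff = 10.8 ft²·°F·h/BTU

10.8 ft²·°F·h/BTU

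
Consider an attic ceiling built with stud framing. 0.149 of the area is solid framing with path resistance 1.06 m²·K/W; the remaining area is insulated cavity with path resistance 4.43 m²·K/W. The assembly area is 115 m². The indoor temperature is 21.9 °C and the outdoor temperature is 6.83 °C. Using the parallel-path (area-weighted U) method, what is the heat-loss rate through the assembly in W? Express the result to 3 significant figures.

577 W

U_eff = 0.851/4.43 + 0.149/1.06 = 0.1921 + 0.1406 = 0.3327
R_eff = 1/U_eff = 3.006 m²·K/W
Q = 115 × (21.9 − 6.83) / 3.006 = 576.5 W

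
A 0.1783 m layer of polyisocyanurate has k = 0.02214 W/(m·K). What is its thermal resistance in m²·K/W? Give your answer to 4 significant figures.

R = L/k = 0.1783/0.02214 = 8.0533 m²·K/W

8.053 m²·K/W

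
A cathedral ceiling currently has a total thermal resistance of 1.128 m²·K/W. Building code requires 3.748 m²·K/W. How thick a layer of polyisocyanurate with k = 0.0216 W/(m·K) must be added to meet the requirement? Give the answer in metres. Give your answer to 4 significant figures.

ΔR = 3.748 − 1.128 = 2.62 m²·K/W
L = ΔR × k = 2.62 × 0.0216 = 0.056592 m

0.05659 m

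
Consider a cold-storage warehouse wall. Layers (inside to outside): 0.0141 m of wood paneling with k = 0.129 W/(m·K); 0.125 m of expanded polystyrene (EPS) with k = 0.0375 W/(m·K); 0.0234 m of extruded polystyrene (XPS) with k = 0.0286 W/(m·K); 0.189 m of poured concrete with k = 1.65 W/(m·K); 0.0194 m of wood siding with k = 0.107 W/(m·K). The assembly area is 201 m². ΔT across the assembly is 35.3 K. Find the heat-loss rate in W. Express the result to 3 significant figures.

1560 W

0.0141/0.129 = 0.1093
0.125/0.0375 = 3.333
0.0234/0.0286 = 0.8182
0.189/1.65 = 0.1145
0.0194/0.107 = 0.1813
R_total = 0.1093 + 3.333 + 0.8182 + 0.1145 + 0.1813 = 4.557 m²·K/W
Q = A·ΔT/R = 201 × 35.3 / 4.557 = 1557 W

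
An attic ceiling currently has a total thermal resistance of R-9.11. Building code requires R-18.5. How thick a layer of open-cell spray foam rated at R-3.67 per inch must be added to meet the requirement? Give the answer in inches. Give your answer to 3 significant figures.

ΔR = 18.5 − 9.11 = 9.39 ft²·°F·h/BTU
L = ΔR / (R/in) = 9.39/3.67 = 2.559 in

2.56 in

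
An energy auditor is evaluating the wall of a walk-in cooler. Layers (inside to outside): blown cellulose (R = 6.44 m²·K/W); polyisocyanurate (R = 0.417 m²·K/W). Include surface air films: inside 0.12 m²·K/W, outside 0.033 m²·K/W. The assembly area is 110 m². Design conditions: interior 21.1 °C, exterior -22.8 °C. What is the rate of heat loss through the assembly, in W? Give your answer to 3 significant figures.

689 W

R_total = 0.12 + 6.44 + 0.417 + 0.033 = 7.01 m²·K/W
Q = A·ΔT/R = 110 × (21.1 − (-22.8)) / 7.01 = 688.9 W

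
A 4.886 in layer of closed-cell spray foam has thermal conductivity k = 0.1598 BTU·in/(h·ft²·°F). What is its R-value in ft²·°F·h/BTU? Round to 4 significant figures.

R = L/k = 4.886/0.1598 = 30.576 ft²·°F·h/BTU

30.58 ft²·°F·h/BTU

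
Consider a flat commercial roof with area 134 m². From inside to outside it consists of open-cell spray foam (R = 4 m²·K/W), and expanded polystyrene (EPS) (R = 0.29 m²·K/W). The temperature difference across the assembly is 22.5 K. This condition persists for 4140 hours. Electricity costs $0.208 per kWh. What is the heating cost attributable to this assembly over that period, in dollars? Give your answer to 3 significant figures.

R_total = 4 + 0.29 = 4.29 m²·K/W
Q = 134 × 22.5 / 4.29 = 702.8 W
E = 702.8 W × 4140 h / 1000 = 2910 kWh
Cost = 2910 × 0.208 = $605.2

605 dollars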